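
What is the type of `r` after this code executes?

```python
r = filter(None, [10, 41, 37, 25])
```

filter() returns a filter iterator object

filter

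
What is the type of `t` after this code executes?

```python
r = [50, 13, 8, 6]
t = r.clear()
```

list.clear() returns None

NoneType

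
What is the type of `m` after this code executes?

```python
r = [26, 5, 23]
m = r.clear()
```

list.clear() returns None

NoneType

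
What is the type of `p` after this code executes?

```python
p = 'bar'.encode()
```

str.encode() returns bytes

bytes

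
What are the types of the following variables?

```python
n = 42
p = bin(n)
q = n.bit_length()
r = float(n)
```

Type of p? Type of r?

bin() returns str; float() returns float

str, float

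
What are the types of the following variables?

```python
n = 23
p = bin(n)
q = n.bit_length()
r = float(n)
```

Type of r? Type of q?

float() returns float; int.bit_length() returns int

float, int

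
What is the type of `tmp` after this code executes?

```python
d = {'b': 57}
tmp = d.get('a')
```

dict.get() returns None when key 'a' is not found and no default given

NoneType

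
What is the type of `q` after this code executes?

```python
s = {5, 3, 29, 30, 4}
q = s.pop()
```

Popping from a set of ints returns int

int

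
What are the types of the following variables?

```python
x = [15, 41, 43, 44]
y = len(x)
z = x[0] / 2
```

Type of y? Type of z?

len() returns int; int / int returns float

int, float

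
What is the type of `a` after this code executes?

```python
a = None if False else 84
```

Ternary: condition is False, else branch (84) taken → int

int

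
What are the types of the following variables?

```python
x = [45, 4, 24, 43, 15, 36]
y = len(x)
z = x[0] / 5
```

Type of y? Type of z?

len() returns int; int / int returns float

int, float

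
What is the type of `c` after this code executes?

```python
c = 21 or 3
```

'or' returns the first truthy value (21, which is int)

int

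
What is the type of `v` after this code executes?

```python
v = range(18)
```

range() returns a range object

range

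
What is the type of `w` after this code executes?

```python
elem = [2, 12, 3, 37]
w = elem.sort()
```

list.sort() returns None (sorts in place)

NoneType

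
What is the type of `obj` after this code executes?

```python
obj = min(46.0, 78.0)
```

min() of floats returns float

float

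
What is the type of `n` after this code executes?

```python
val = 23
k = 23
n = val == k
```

Equality comparison returns bool

bool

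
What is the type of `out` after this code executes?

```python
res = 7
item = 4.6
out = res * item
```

int * float returns float (7 * 4.6 = 32.2)

float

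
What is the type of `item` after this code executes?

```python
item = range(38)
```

range() returns a range object

range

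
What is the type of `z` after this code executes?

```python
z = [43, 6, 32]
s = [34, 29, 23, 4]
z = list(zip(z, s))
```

list(zip(...)) returns a list of tuples

list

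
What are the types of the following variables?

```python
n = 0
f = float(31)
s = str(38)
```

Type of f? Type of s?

f is float; s is str

float, str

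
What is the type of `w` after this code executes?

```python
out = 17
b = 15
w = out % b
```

int % int returns int (17 % 15 = 2)

int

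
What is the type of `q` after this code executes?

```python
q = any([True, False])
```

any() returns bool

bool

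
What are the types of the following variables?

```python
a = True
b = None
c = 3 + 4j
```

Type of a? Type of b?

a is bool; b is NoneType

bool, NoneType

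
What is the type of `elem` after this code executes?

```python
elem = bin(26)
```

bin() returns str representation

str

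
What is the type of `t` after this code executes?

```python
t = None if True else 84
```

Ternary: condition is True, if branch (None) taken → NoneType

NoneType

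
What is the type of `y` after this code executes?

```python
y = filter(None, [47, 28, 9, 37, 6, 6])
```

filter() returns a filter iterator object

filter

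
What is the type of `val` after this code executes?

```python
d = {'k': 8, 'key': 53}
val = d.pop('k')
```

dict.pop() returns the value (int)

int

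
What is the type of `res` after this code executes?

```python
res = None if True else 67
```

Ternary: condition is True, if branch (None) taken → NoneType

NoneType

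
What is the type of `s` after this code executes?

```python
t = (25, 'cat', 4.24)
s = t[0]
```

Index 0 of tuple is 25 which is int

int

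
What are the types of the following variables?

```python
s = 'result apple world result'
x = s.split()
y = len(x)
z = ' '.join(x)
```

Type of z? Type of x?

str.join() returns str; str.split() returns list

str, list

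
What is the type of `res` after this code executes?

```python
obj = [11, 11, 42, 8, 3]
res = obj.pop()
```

list.pop() returns the popped element (int here)

int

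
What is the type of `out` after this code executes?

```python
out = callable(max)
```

callable() returns bool

bool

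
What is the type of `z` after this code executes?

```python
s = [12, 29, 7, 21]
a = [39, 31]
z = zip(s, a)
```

zip() returns a zip iterator object

zip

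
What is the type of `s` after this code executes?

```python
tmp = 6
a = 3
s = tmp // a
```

int // int returns int (6 // 3 = 2)

int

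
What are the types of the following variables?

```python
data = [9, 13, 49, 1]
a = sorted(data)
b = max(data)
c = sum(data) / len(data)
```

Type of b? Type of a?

max of ints returns int; sorted() returns list

int, list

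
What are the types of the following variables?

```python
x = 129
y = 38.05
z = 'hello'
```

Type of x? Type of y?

x is int; y is float

int, float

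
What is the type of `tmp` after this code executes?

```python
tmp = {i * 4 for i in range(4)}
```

A set comprehension {expr for x in iterable} produces a set

set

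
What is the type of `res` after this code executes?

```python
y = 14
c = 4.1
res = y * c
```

int * float returns float (14 * 4.1 = 57.4)

float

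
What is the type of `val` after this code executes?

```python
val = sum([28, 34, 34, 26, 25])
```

sum() of ints returns int

int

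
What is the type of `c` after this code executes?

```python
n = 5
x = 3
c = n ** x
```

int ** positive int returns int (5 ** 3 = 125)

int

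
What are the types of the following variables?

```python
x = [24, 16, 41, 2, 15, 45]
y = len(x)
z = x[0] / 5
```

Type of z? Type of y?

int / int returns float; len() returns int

float, int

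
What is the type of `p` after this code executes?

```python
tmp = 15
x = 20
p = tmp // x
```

int // int returns int (15 // 20 = 0)

int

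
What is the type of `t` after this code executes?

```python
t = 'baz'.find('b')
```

str.find() returns int (index, or -1)

int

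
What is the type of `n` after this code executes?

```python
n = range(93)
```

range() returns a range object

range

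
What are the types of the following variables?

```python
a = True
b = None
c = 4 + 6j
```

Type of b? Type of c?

b is NoneType; c is complex

NoneType, complex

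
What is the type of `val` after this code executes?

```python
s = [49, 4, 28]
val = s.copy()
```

list.copy() returns list

list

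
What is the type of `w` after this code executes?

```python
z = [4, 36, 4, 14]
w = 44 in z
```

'in' operator returns bool

bool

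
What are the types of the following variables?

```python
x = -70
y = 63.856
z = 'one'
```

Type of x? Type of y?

x is int; y is float

int, float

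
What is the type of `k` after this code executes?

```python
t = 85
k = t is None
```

'is' comparison returns bool

bool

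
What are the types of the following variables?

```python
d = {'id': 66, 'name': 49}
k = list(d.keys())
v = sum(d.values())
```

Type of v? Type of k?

sum of int values returns int; list(...) returns list

int, list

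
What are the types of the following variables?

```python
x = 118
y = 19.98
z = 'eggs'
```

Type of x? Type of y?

x is int; y is float

int, float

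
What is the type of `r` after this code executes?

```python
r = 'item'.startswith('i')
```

str.startswith() returns bool

bool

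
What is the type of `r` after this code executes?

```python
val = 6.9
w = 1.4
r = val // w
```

float // float returns float (floor division preserves float type)

float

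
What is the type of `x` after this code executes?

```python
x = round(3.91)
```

round() with no ndigits arg returns int

int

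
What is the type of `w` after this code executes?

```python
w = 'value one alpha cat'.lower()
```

str.lower() returns str

str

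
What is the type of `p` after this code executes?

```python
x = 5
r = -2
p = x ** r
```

int ** negative int returns float

float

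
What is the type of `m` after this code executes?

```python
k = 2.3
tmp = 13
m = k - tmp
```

float - int returns float (2.3 - 13 = -10.7)

float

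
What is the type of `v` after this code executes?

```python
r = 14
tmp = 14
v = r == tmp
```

Equality comparison returns bool

bool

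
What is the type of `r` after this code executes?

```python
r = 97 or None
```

'or' returns first truthy value (97, int)

int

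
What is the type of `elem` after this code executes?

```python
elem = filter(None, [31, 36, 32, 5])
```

filter() returns a filter iterator object

filter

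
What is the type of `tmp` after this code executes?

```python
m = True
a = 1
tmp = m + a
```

bool + int returns int (True is 1, so 1 + 1 = 2)

int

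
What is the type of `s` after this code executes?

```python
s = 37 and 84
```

'and' returns the last value when all truthy (84, which is int)

int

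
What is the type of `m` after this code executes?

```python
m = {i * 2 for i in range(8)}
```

A set comprehension {expr for x in iterable} produces a set

set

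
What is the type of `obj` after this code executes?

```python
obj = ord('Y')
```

ord() returns int (Unicode code point)

int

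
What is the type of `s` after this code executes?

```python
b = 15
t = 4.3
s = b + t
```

int + float returns float (15 + 4.3 = 19.3)

float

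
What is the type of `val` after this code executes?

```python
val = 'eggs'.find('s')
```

str.find() returns int (index, or -1)

int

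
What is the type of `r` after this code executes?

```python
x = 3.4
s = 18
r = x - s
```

float - int returns float (3.4 - 18 = -14.6)

float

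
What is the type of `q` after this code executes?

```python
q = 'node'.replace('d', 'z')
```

str.replace() returns str

str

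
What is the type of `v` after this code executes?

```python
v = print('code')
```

print() returns None

NoneType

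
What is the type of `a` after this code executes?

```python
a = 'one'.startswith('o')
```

str.startswith() returns bool

bool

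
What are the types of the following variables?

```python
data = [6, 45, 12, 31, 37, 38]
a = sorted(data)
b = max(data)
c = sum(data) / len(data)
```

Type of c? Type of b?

int / int returns float; max of ints returns int

float, int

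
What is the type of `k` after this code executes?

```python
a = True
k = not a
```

'not' always returns bool

bool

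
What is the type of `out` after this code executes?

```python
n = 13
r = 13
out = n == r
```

Equality comparison returns bool

bool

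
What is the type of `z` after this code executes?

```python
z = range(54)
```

range() returns a range object

range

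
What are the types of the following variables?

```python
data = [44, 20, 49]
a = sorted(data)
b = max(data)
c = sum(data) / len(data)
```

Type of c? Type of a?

int / int returns float; sorted() returns list

float, list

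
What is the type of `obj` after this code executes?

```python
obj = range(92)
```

range() returns a range object

range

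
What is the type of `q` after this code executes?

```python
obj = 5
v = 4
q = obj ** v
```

int ** positive int returns int (5 ** 4 = 625)

int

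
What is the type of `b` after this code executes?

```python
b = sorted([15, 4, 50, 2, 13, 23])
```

sorted() always returns list

list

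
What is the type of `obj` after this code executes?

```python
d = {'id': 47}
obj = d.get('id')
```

dict.get() returns the value (int) when key is found

int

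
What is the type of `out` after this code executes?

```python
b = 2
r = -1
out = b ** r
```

int ** negative int returns float

float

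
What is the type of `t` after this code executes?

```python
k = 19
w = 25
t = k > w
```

Comparison operators return bool

bool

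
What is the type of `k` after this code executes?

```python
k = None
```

None has type NoneType

NoneType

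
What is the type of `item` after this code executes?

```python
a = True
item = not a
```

'not' always returns bool

bool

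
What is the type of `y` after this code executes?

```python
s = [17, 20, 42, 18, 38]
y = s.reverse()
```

list.reverse() returns None

NoneType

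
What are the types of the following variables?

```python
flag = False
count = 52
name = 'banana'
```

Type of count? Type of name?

count is int; name is str

int, str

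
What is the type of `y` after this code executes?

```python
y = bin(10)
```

bin() returns str representation

str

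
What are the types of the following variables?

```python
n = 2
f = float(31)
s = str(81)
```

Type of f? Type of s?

f is float; s is str

float, str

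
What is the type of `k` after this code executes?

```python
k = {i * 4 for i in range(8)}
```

A set comprehension {expr for x in iterable} produces a set

set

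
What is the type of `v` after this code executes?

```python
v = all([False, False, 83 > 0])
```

all() returns bool

bool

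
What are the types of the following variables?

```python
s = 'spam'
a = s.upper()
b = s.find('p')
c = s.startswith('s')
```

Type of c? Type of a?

str.startswith() returns bool; str.upper() returns str

bool, str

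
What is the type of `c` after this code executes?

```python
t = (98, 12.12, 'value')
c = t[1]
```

Index 1 of tuple is 12.12 which is float

float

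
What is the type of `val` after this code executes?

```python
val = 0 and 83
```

'and' returns the first falsy value (0, which is int)

int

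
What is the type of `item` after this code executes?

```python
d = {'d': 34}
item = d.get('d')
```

dict.get() returns the value (int) when key is found

int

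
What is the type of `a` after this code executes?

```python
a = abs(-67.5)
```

abs() of float returns float

float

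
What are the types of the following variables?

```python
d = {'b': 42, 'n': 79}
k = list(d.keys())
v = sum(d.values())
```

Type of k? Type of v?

list(...) returns list; sum of int values returns int

list, int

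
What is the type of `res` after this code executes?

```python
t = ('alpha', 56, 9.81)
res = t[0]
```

Index 0 of tuple is 'alpha' which is str

str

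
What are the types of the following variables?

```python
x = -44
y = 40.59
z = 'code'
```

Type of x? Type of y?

x is int; y is float

int, float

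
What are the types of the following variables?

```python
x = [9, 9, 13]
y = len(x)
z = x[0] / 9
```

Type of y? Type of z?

len() returns int; int / int returns float

int, float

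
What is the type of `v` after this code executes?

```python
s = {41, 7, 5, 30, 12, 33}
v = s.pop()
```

Popping from a set of ints returns int

int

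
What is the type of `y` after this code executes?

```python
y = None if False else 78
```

Ternary: condition is False, else branch (78) taken → int

int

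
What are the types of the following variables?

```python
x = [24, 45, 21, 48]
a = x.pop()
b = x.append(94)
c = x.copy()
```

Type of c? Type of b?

list.copy() returns list; list.append() returns None

list, NoneType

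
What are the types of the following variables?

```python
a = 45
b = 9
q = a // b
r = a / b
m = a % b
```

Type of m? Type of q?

int % int returns int; int // int returns int

int, int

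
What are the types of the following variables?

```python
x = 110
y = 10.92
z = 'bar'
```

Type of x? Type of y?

x is int; y is float

int, float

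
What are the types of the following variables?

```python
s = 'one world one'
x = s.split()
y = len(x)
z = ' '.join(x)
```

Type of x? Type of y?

str.split() returns list; len() returns int

list, int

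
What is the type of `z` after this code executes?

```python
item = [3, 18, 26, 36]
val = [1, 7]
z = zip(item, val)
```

zip() returns a zip iterator object

zip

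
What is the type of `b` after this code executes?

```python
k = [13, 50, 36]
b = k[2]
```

Indexing a list of ints returns int (k[2] = 36)

int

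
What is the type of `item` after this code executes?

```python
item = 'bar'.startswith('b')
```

str.startswith() returns bool

bool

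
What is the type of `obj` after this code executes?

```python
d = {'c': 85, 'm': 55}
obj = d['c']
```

Accessing dict[str, int] with key 'c' returns int value 85

int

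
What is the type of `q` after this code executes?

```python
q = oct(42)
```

oct() returns str representation

str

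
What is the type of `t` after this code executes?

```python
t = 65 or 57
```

'or' returns the first truthy value (65, which is int)

int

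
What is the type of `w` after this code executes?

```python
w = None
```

None has type NoneType

NoneType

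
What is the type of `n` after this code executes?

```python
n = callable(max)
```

callable() returns bool

bool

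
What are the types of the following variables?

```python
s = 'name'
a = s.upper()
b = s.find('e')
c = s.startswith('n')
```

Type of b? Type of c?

str.find() returns int; str.startswith() returns bool

int, bool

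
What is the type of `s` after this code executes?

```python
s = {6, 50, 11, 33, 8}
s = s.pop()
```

Popping from a set of ints returns int

int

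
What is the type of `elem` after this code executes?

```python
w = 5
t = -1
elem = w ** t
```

int ** negative int returns float

float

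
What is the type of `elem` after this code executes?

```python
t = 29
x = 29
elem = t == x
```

Equality comparison returns bool

bool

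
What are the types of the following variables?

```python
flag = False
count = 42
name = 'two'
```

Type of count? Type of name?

count is int; name is str

int, str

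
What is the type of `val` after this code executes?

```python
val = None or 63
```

'or' with None returns the other value (63, int)

int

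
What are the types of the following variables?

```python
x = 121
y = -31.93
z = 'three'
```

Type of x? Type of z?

x is int; z is str

int, str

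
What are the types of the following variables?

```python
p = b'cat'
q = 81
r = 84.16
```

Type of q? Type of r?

q is int; r is float

int, float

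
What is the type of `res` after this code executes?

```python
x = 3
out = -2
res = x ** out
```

int ** negative int returns float

float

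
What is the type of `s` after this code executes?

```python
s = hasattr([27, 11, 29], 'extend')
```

hasattr() returns bool

bool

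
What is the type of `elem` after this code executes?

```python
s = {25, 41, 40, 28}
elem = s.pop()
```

Popping from a set of ints returns int

int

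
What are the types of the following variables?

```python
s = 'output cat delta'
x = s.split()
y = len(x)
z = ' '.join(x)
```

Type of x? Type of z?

str.split() returns list; str.join() returns str

list, str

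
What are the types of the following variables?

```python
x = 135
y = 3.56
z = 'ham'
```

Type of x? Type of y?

x is int; y is float

int, float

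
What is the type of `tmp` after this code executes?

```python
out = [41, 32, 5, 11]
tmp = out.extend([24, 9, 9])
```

list.extend() returns None

NoneType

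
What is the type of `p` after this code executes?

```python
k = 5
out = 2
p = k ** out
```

int ** positive int returns int (5 ** 2 = 25)

int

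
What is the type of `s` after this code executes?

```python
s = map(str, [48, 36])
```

map() returns a map iterator object

map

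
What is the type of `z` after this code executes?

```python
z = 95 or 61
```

'or' returns the first truthy value (95, which is int)

int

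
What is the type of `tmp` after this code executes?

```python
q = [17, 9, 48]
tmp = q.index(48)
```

list.index() returns int

int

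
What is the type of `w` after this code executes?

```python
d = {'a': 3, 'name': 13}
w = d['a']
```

Accessing dict[str, int] with key 'a' returns int value 3

int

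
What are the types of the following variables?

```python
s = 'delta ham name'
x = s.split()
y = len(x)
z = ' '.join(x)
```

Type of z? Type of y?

str.join() returns str; len() returns int

str, int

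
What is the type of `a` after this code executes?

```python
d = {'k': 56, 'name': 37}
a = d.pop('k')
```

dict.pop() returns the value (int)

int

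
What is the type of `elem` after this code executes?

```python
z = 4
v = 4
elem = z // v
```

int // int returns int (4 // 4 = 1)

int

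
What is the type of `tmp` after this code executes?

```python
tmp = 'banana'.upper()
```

str.upper() returns str

str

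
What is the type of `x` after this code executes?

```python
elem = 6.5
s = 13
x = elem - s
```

float - int returns float (6.5 - 13 = -6.5)

float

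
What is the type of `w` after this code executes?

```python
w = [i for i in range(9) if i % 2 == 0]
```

A list comprehension [...] produces a list

list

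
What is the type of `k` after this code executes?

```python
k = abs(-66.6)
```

abs() of float returns float

float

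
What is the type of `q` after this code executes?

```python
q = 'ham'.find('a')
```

str.find() returns int (index, or -1)

int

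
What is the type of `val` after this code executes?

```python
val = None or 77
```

'or' with None returns the other value (77, int)

int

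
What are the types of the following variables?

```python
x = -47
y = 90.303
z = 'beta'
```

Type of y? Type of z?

y is float; z is str

float, str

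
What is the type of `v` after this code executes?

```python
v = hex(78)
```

hex() returns str representation

str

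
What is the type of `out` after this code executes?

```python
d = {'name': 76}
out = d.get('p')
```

dict.get() returns None when key 'p' is not found and no default given

NoneType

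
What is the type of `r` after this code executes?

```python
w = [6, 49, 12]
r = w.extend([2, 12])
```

list.extend() returns None

NoneType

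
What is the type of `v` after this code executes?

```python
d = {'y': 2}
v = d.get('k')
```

dict.get() returns None when key 'k' is not found and no default given

NoneType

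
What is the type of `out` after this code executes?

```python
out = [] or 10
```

'or' returns first truthy value (10, which is int)

int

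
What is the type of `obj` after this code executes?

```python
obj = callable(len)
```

callable() returns bool

bool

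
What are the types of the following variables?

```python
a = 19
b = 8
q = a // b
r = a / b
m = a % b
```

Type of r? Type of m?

int / int returns float; int % int returns int

float, int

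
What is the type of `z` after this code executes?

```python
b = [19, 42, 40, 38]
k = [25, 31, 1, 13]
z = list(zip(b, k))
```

list(zip(...)) returns a list of tuples

list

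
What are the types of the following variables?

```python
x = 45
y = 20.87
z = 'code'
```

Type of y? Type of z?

y is float; z is str

float, str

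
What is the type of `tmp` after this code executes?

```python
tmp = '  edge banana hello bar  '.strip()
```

str.strip() returns str

str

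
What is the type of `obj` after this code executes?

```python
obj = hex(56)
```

hex() returns str representation

str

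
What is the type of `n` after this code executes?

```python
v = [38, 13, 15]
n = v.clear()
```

list.clear() returns None

NoneType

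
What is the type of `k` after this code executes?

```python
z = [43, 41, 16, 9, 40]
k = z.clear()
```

list.clear() returns None

NoneType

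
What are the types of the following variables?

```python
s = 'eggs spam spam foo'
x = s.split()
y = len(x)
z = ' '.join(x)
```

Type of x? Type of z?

str.split() returns list; str.join() returns str

list, str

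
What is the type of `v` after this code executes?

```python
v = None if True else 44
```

Ternary: condition is True, if branch (None) taken → NoneType

NoneType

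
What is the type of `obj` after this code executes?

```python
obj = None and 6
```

'and' returns first falsy value (None)

NoneType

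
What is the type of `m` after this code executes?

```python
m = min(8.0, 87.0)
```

min() of floats returns float

float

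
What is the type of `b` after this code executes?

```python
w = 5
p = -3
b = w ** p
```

int ** negative int returns float

float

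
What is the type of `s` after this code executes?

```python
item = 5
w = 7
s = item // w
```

int // int returns int (5 // 7 = 0)

int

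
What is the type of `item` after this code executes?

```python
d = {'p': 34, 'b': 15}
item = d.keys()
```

.keys() returns a dict_keys view object

dict_keys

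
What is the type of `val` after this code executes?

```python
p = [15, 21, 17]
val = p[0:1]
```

Slicing a list always returns a list

list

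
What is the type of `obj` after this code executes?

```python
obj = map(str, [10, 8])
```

map() returns a map iterator object

map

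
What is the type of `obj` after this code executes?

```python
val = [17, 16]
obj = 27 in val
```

'in' operator returns bool

bool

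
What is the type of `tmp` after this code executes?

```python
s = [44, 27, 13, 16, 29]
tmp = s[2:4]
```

Slicing a list always returns a list

list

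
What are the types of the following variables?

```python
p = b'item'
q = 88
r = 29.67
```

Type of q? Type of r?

q is int; r is float

int, float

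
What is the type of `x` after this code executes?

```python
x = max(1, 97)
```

max() of ints returns int

int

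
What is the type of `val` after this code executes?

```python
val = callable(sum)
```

callable() returns bool

bool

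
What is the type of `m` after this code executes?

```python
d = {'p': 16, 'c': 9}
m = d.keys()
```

.keys() returns a dict_keys view object

dict_keys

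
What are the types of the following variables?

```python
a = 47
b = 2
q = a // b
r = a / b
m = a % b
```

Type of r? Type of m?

int / int returns float; int % int returns int

float, int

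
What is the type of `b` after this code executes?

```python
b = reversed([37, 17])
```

reversed() on a list returns a list_reverseiterator

list_reverseiterator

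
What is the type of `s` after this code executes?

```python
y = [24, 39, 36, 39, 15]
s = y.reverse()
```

list.reverse() returns None

NoneType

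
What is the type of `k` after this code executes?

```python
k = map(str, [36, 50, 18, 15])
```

map() returns a map iterator object

map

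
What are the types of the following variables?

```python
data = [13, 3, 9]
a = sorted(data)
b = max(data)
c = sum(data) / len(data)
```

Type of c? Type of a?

int / int returns float; sorted() returns list

float, list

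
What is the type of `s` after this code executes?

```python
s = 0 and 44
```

'and' returns the first falsy value (0, which is int)

int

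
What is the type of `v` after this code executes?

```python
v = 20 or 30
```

'or' returns the first truthy value (20, which is int)

int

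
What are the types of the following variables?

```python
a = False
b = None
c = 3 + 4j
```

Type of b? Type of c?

b is NoneType; c is complex

NoneType, complex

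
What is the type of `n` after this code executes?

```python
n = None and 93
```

'and' returns first falsy value (None)

NoneType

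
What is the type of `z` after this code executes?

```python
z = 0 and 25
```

'and' returns the first falsy value (0, which is int)

int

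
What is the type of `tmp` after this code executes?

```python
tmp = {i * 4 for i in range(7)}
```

A set comprehension {expr for x in iterable} produces a set

set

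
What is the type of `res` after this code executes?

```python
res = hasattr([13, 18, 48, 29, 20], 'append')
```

hasattr() returns bool

bool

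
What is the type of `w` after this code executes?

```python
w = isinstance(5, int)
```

isinstance() returns bool

bool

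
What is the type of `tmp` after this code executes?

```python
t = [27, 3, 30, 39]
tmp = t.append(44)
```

list.append() returns None (mutates in place)

NoneType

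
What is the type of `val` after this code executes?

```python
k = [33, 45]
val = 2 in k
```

'in' operator returns bool

bool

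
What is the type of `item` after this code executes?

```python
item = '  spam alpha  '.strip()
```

str.strip() returns str

str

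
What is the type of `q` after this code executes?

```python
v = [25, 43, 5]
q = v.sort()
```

list.sort() returns None (sorts in place)

NoneType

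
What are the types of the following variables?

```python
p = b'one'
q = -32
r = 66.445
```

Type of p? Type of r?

p is bytes; r is float

bytes, float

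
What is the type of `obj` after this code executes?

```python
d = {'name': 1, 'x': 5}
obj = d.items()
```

dict.items() returns a dict_items view

dict_items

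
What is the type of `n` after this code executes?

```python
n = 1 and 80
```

'and' returns the last value when all truthy (80, which is int)

int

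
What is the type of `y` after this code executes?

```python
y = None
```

None has type NoneType

NoneType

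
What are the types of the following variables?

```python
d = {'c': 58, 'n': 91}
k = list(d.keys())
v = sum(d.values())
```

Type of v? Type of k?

sum of int values returns int; list(...) returns list

int, list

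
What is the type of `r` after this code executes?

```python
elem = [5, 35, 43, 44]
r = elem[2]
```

Indexing a list of ints returns int (elem[2] = 43)

int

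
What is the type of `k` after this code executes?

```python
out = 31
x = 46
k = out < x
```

Comparison operators return bool

bool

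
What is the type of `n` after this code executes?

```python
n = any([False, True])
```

any() returns bool

bool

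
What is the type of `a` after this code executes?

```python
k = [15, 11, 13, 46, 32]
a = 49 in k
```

'in' operator returns bool

bool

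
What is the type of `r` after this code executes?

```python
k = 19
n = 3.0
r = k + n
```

int + float returns float (19 + 3.0 = 22.0)

float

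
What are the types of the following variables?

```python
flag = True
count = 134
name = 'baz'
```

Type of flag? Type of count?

flag is bool; count is int

bool, int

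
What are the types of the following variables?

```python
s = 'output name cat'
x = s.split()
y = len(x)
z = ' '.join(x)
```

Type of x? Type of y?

str.split() returns list; len() returns int

list, int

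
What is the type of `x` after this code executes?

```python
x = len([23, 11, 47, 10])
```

len() always returns int

int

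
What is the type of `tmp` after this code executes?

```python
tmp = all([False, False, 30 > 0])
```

all() returns bool

bool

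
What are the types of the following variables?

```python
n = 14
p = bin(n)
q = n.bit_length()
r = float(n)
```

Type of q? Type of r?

int.bit_length() returns int; float() returns float

int, float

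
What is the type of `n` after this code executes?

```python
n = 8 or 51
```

'or' returns the first truthy value (8, which is int)

int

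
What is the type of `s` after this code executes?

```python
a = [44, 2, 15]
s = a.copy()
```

list.copy() returns list

list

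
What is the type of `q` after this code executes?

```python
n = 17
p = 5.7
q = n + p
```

int + float returns float (17 + 5.7 = 22.7)

float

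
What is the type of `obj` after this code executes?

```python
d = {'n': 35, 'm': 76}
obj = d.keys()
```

.keys() returns a dict_keys view object

dict_keys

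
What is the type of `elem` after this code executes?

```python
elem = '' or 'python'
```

'or' returns first truthy value ('python', which is str)

str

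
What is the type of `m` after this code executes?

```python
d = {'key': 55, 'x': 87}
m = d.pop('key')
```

dict.pop() returns the value (int)

int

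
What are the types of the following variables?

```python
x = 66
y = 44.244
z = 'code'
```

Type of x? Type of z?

x is int; z is str

int, str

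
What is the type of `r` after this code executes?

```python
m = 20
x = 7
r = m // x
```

int // int returns int (20 // 7 = 2)

int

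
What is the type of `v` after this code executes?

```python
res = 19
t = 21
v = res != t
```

Comparison operators return bool

bool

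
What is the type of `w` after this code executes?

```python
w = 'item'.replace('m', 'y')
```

str.replace() returns str

str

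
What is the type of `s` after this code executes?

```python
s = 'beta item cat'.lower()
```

str.lower() returns str

str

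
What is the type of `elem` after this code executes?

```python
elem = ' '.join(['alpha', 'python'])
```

str.join() returns str

str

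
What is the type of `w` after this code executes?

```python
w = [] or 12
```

'or' returns first truthy value (12, which is int)

int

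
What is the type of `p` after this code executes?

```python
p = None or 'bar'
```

'or' with None returns the other value ('bar', str)

str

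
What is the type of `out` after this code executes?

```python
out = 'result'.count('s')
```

str.count() returns int

int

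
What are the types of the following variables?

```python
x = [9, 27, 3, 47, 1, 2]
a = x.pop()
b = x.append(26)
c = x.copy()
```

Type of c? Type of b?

list.copy() returns list; list.append() returns None

list, NoneType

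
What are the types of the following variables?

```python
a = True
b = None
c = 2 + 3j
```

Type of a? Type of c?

a is bool; c is complex

bool, complex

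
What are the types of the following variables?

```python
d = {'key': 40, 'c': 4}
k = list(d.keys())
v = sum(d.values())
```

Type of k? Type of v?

list(...) returns list; sum of int values returns int

list, int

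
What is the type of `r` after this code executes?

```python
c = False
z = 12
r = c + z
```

bool + int returns int (False is 0, so 0 + 12 = 12)

int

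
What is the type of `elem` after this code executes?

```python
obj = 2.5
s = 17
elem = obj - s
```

float - int returns float (2.5 - 17 = -14.5)

float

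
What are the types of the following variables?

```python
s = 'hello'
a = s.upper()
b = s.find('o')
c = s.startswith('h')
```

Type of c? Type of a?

str.startswith() returns bool; str.upper() returns str

bool, str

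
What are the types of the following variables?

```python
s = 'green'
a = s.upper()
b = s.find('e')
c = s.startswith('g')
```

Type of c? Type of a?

str.startswith() returns bool; str.upper() returns str

bool, str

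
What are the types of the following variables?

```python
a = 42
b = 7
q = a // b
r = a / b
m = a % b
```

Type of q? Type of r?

int // int returns int; int / int returns float

int, float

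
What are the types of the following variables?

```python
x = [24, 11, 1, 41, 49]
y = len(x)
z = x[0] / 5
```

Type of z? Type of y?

int / int returns float; len() returns int

float, int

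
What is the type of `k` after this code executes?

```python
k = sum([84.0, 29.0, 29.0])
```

sum() of floats returns float

float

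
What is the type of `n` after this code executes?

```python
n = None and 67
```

'and' returns first falsy value (None)

NoneType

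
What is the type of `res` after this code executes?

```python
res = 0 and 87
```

'and' returns the first falsy value (0, which is int)

int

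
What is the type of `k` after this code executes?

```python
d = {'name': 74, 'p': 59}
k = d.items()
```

dict.items() returns a dict_items view

dict_items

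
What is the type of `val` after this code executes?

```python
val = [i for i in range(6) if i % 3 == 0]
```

A list comprehension [...] produces a list

list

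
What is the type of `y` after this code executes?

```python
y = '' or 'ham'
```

'or' returns first truthy value ('ham', which is str)

str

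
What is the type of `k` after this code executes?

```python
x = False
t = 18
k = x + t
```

bool + int returns int (False is 0, so 0 + 18 = 18)

int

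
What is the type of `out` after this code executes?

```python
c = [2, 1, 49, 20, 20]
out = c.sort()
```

list.sort() returns None (sorts in place)

NoneType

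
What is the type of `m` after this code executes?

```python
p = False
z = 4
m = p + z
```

bool + int returns int (False is 0, so 0 + 4 = 4)

int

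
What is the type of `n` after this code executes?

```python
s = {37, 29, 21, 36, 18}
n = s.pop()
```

Popping from a set of ints returns int

int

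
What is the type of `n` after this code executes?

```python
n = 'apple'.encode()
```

str.encode() returns bytes

bytes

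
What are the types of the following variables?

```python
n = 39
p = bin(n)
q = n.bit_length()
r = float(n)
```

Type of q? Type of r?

int.bit_length() returns int; float() returns float

int, float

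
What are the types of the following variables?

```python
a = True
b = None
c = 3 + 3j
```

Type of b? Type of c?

b is NoneType; c is complex

NoneType, complex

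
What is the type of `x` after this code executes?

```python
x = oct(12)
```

oct() returns str representation

str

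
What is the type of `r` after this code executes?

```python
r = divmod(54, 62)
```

divmod() returns a tuple (quotient, remainder)

tuple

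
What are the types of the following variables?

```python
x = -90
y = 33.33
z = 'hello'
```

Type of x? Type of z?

x is int; z is str

int, str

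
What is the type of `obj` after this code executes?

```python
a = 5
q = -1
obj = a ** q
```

int ** negative int returns float

float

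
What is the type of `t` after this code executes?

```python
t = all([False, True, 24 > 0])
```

all() returns bool

bool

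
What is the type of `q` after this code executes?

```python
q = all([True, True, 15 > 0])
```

all() returns bool

bool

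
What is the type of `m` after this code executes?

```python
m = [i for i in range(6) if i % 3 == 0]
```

A list comprehension [...] produces a list

list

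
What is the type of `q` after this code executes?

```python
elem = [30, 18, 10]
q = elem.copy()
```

list.copy() returns list

list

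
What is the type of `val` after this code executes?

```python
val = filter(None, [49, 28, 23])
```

filter() returns a filter iterator object

filter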